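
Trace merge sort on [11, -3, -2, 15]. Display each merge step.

Divide and conquer:
  Merge [11] + [-3] -> [-3, 11]
  Merge [-2] + [15] -> [-2, 15]
  Merge [-3, 11] + [-2, 15] -> [-3, -2, 11, 15]


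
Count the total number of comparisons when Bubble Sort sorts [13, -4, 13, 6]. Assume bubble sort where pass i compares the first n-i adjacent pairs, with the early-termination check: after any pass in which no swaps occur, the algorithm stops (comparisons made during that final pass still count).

Pass 1: compare adjacent pairs (0,1)..(2,3) = 3 comparison(s), 2 swap(s) -> [-4, 13, 6, 13]
Pass 2: compare adjacent pairs (0,1)..(1,2) = 2 comparison(s), 1 swap(s) -> [-4, 6, 13, 13]
Pass 3: compare adjacent pairs (0,1)..(0,1) = 1 comparison(s), 0 swap(s) -> [-4, 6, 13, 13]
No swaps in this pass, so bubble sort stops here.
Total comparisons: 3 + 2 + 1 = 6


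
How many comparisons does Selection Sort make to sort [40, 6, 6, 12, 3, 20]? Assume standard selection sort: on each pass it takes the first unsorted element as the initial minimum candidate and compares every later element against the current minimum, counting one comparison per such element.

Pass 1: scan indices 1..5 for the minimum = 5 comparison(s); min is 3, place at index 0 -> [3, 6, 6, 12, 40, 20]
Pass 2: scan indices 2..5 for the minimum = 4 comparison(s); min is 6, place at index 1 -> [3, 6, 6, 12, 40, 20]
Pass 3: scan indices 3..5 for the minimum = 3 comparison(s); min is 6, place at index 2 -> [3, 6, 6, 12, 40, 20]
Pass 4: scan indices 4..5 for the minimum = 2 comparison(s); min is 12, place at index 3 -> [3, 6, 6, 12, 40, 20]
Pass 5: scan indices 5..5 for the minimum = 1 comparison(s); min is 20, place at index 4 -> [3, 6, 6, 12, 20, 40]
Selection sort always scans the whole unsorted suffix, so the count is (n-1) + (n-2) + ... + 1 = n(n-1)/2 = 6*5/2 = 15 regardless of the input order.
Total comparisons: 5 + 4 + 3 + 2 + 1 = 15


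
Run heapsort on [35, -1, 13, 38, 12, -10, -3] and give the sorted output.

Build heap: [38, 35, 13, -1, 12, -10, -3]
Extract 38: [35, 12, 13, -1, -3, -10, 38]
Extract 35: [13, 12, -10, -1, -3, 35, 38]
Extract 13: [12, -1, -10, -3, 13, 35, 38]
Extract 12: [-1, -3, -10, 12, 13, 35, 38]
Extract -1: [-3, -10, -1, 12, 13, 35, 38]
Extract -3: [-10, -3, -1, 12, 13, 35, 38]


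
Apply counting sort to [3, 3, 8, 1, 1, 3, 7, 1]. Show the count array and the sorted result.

Count array: [0, 3, 0, 3, 0, 0, 0, 1, 1]
(count[i] = number of elements equal to i)
Cumulative count: [0, 3, 3, 6, 6, 6, 6, 7, 8]
Sorted: [1, 1, 1, 3, 3, 3, 7, 8]


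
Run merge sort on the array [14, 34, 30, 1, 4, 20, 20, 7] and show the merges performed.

Divide and conquer:
  Merge [14] + [34] -> [14, 34]
  Merge [30] + [1] -> [1, 30]
  Merge [14, 34] + [1, 30] -> [1, 14, 30, 34]
  Merge [4] + [20] -> [4, 20]
  Merge [20] + [7] -> [7, 20]
  Merge [4, 20] + [7, 20] -> [4, 7, 20, 20]
  Merge [1, 14, 30, 34] + [4, 7, 20, 20] -> [1, 4, 7, 14, 20, 20, 30, 34]


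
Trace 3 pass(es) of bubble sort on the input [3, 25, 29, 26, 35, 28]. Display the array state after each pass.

After pass 1: [3, 25, 26, 29, 28, 35] (2 swaps)
After pass 2: [3, 25, 26, 28, 29, 35] (1 swaps)
After pass 3: [3, 25, 26, 28, 29, 35] (0 swaps)
Total swaps: 3


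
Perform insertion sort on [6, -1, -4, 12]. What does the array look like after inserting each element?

First element 6 is already 'sorted'
Insert -1: shifted 1 elements -> [-1, 6, -4, 12]
Insert -4: shifted 2 elements -> [-4, -1, 6, 12]
Insert 12: shifted 0 elements -> [-4, -1, 6, 12]


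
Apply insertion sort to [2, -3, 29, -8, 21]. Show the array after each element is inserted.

First element 2 is already 'sorted'
Insert -3: shifted 1 elements -> [-3, 2, 29, -8, 21]
Insert 29: shifted 0 elements -> [-3, 2, 29, -8, 21]
Insert -8: shifted 3 elements -> [-8, -3, 2, 29, 21]
Insert 21: shifted 1 elements -> [-8, -3, 2, 21, 29]


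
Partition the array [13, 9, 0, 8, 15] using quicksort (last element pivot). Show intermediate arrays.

Partition 1: pivot=15 at index 4 -> [13, 9, 0, 8, 15]
Partition 2: pivot=8 at index 1 -> [0, 8, 13, 9, 15]
Partition 3: pivot=9 at index 2 -> [0, 8, 9, 13, 15]


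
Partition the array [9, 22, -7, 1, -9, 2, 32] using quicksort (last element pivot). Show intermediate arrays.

Partition 1: pivot=32 at index 6 -> [9, 22, -7, 1, -9, 2, 32]
Partition 2: pivot=2 at index 3 -> [-7, 1, -9, 2, 9, 22, 32]
Partition 3: pivot=-9 at index 0 -> [-9, 1, -7, 2, 9, 22, 32]
Partition 4: pivot=-7 at index 1 -> [-9, -7, 1, 2, 9, 22, 32]
Partition 5: pivot=22 at index 5 -> [-9, -7, 1, 2, 9, 22, 32]


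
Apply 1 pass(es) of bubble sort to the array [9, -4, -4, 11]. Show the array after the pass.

After pass 1: [-4, -4, 9, 11] (2 swaps)
Total swaps: 2


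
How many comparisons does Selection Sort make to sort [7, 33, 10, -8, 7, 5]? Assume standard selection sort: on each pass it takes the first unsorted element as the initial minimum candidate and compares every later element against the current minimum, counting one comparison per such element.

Pass 1: scan indices 1..5 for the minimum = 5 comparison(s); min is -8, place at index 0 -> [-8, 33, 10, 7, 7, 5]
Pass 2: scan indices 2..5 for the minimum = 4 comparison(s); min is 5, place at index 1 -> [-8, 5, 10, 7, 7, 33]
Pass 3: scan indices 3..5 for the minimum = 3 comparison(s); min is 7, place at index 2 -> [-8, 5, 7, 10, 7, 33]
Pass 4: scan indices 4..5 for the minimum = 2 comparison(s); min is 7, place at index 3 -> [-8, 5, 7, 7, 10, 33]
Pass 5: scan indices 5..5 for the minimum = 1 comparison(s); min is 10, place at index 4 -> [-8, 5, 7, 7, 10, 33]
Selection sort always scans the whole unsorted suffix, so the count is (n-1) + (n-2) + ... + 1 = n(n-1)/2 = 6*5/2 = 15 regardless of the input order.
Total comparisons: 5 + 4 + 3 + 2 + 1 = 15


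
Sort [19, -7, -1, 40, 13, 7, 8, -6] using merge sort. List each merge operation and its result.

Divide and conquer:
  Merge [19] + [-7] -> [-7, 19]
  Merge [-1] + [40] -> [-1, 40]
  Merge [-7, 19] + [-1, 40] -> [-7, -1, 19, 40]
  Merge [13] + [7] -> [7, 13]
  Merge [8] + [-6] -> [-6, 8]
  Merge [7, 13] + [-6, 8] -> [-6, 7, 8, 13]
  Merge [-7, -1, 19, 40] + [-6, 7, 8, 13] -> [-7, -6, -1, 7, 8, 13, 19, 40]


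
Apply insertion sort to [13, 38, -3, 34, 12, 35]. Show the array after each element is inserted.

First element 13 is already 'sorted'
Insert 38: shifted 0 elements -> [13, 38, -3, 34, 12, 35]
Insert -3: shifted 2 elements -> [-3, 13, 38, 34, 12, 35]
Insert 34: shifted 1 elements -> [-3, 13, 34, 38, 12, 35]
Insert 12: shifted 3 elements -> [-3, 12, 13, 34, 38, 35]
Insert 35: shifted 1 elements -> [-3, 12, 13, 34, 35, 38]


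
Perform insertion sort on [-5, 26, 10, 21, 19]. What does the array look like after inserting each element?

First element -5 is already 'sorted'
Insert 26: shifted 0 elements -> [-5, 26, 10, 21, 19]
Insert 10: shifted 1 elements -> [-5, 10, 26, 21, 19]
Insert 21: shifted 1 elements -> [-5, 10, 21, 26, 19]
Insert 19: shifted 2 elements -> [-5, 10, 19, 21, 26]


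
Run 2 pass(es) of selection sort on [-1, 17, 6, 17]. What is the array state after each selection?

Pass 1: Select minimum -1 at index 0, swap -> [-1, 17, 6, 17]
Pass 2: Select minimum 6 at index 2, swap -> [-1, 6, 17, 17]


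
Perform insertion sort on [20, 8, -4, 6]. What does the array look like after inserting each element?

First element 20 is already 'sorted'
Insert 8: shifted 1 elements -> [8, 20, -4, 6]
Insert -4: shifted 2 elements -> [-4, 8, 20, 6]
Insert 6: shifted 2 elements -> [-4, 6, 8, 20]


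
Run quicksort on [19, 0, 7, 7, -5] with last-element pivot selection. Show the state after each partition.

Partition 1: pivot=-5 at index 0 -> [-5, 0, 7, 7, 19]
Partition 2: pivot=19 at index 4 -> [-5, 0, 7, 7, 19]
Partition 3: pivot=7 at index 3 -> [-5, 0, 7, 7, 19]
Partition 4: pivot=7 at index 2 -> [-5, 0, 7, 7, 19]


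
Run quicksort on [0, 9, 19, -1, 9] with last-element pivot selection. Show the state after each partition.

Partition 1: pivot=9 at index 3 -> [0, 9, -1, 9, 19]
Partition 2: pivot=-1 at index 0 -> [-1, 9, 0, 9, 19]
Partition 3: pivot=0 at index 1 -> [-1, 0, 9, 9, 19]


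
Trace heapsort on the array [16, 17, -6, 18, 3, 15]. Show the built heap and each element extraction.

Build heap: [18, 17, 15, 16, 3, -6]
Extract 18: [17, 16, 15, -6, 3, 18]
Extract 17: [16, 3, 15, -6, 17, 18]
Extract 16: [15, 3, -6, 16, 17, 18]
Extract 15: [3, -6, 15, 16, 17, 18]
Extract 3: [-6, 3, 15, 16, 17, 18]


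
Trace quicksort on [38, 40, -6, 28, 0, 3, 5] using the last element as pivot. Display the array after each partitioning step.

Partition 1: pivot=5 at index 3 -> [-6, 0, 3, 5, 40, 38, 28]
Partition 2: pivot=3 at index 2 -> [-6, 0, 3, 5, 40, 38, 28]
Partition 3: pivot=0 at index 1 -> [-6, 0, 3, 5, 40, 38, 28]
Partition 4: pivot=28 at index 4 -> [-6, 0, 3, 5, 28, 38, 40]
Partition 5: pivot=40 at index 6 -> [-6, 0, 3, 5, 28, 38, 40]


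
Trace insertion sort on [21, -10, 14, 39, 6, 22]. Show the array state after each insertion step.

First element 21 is already 'sorted'
Insert -10: shifted 1 elements -> [-10, 21, 14, 39, 6, 22]
Insert 14: shifted 1 elements -> [-10, 14, 21, 39, 6, 22]
Insert 39: shifted 0 elements -> [-10, 14, 21, 39, 6, 22]
Insert 6: shifted 3 elements -> [-10, 6, 14, 21, 39, 22]
Insert 22: shifted 1 elements -> [-10, 6, 14, 21, 22, 39]


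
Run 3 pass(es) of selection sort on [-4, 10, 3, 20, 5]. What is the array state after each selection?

Pass 1: Select minimum -4 at index 0, swap -> [-4, 10, 3, 20, 5]
Pass 2: Select minimum 3 at index 2, swap -> [-4, 3, 10, 20, 5]
Pass 3: Select minimum 5 at index 4, swap -> [-4, 3, 5, 20, 10]


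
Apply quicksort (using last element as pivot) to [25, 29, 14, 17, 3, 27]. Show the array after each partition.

Partition 1: pivot=27 at index 4 -> [25, 14, 17, 3, 27, 29]
Partition 2: pivot=3 at index 0 -> [3, 14, 17, 25, 27, 29]
Partition 3: pivot=25 at index 3 -> [3, 14, 17, 25, 27, 29]
Partition 4: pivot=17 at index 2 -> [3, 14, 17, 25, 27, 29]


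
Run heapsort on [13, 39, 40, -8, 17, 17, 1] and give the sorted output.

Build heap: [40, 39, 17, -8, 17, 13, 1]
Extract 40: [39, 17, 17, -8, 1, 13, 40]
Extract 39: [17, 13, 17, -8, 1, 39, 40]
Extract 17: [17, 13, 1, -8, 17, 39, 40]
Extract 17: [13, -8, 1, 17, 17, 39, 40]
Extract 13: [1, -8, 13, 17, 17, 39, 40]
Extract 1: [-8, 1, 13, 17, 17, 39, 40]


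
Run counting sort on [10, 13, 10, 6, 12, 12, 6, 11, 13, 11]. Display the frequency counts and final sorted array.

Count array: [0, 0, 0, 0, 0, 0, 2, 0, 0, 0, 2, 2, 2, 2]
(count[i] = number of elements equal to i)
Cumulative count: [0, 0, 0, 0, 0, 0, 2, 2, 2, 2, 4, 6, 8, 10]
Sorted: [6, 6, 10, 10, 11, 11, 12, 12, 13, 13]


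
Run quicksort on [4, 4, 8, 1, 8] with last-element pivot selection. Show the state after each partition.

Partition 1: pivot=8 at index 4 -> [4, 4, 8, 1, 8]
Partition 2: pivot=1 at index 0 -> [1, 4, 8, 4, 8]
Partition 3: pivot=4 at index 2 -> [1, 4, 4, 8, 8]


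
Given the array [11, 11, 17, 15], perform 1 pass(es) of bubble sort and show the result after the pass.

After pass 1: [11, 11, 15, 17] (1 swaps)
Total swaps: 1


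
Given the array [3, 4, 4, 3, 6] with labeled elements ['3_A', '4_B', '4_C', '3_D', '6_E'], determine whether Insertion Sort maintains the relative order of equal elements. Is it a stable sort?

Trace Insertion Sort on the labeled array (the key is the number; the letter only tracks identity):
  Insert 4_B at index 1: [3_A, 4_B, 4_C, 3_D, 6_E]
  Insert 4_C at index 2: [3_A, 4_B, 4_C, 3_D, 6_E]
  Insert 3_D at index 1: [3_A, 3_D, 4_B, 4_C, 6_E]
  Insert 6_E at index 4: [3_A, 3_D, 4_B, 4_C, 6_E]
Final order: [3_A, 3_D, 4_B, 4_C, 6_E]
Equal keys:
  value 3: originally 3_A, 3_D; after sorting 3_A, 3_D -> order preserved
  value 4: originally 4_B, 4_C; after sorting 4_B, 4_C -> order preserved
All equal keys kept their original relative order. Insertion Sort is stable: elements are shifted only while they are strictly greater than the key, so a key is inserted after any equal elements already placed.
Answer: Stable


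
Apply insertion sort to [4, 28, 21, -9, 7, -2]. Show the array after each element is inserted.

First element 4 is already 'sorted'
Insert 28: shifted 0 elements -> [4, 28, 21, -9, 7, -2]
Insert 21: shifted 1 elements -> [4, 21, 28, -9, 7, -2]
Insert -9: shifted 3 elements -> [-9, 4, 21, 28, 7, -2]
Insert 7: shifted 2 elements -> [-9, 4, 7, 21, 28, -2]
Insert -2: shifted 4 elements -> [-9, -2, 4, 7, 21, 28]


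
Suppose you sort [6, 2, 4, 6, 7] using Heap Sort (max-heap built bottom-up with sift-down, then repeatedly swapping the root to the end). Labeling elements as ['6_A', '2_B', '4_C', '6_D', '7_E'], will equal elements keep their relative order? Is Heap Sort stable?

Trace Heap Sort on the labeled array (the key is the number; the letter only tracks identity):
  Build max-heap: [7_E, 6_A, 4_C, 6_D, 2_B]
  Swap root 7_E to index 4, re-heapify first 4 -> [6_A, 6_D, 4_C, 2_B, 7_E]
  Swap root 6_A to index 3, re-heapify first 3 -> [6_D, 2_B, 4_C, 6_A, 7_E]
  Swap root 6_D to index 2, re-heapify first 2 -> [4_C, 2_B, 6_D, 6_A, 7_E]
  Swap root 4_C to index 1, re-heapify first 1 -> [2_B, 4_C, 6_D, 6_A, 7_E]
Final order: [2_B, 4_C, 6_D, 6_A, 7_E]
Equal keys:
  value 6: originally 6_A, 6_D; after sorting 6_D, 6_A -> order changed
Equal keys were reordered, so Heap Sort is not stable: heap construction and root-to-end swaps move elements without regard to the original order of equal keys. (One such input is enough; an unstable sort may happen to preserve order on other inputs, but it gives no guarantee.)
Answer: Not stable


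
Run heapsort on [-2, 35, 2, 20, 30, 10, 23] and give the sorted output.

Build heap: [35, 30, 23, 20, -2, 10, 2]
Extract 35: [30, 20, 23, 2, -2, 10, 35]
Extract 30: [23, 20, 10, 2, -2, 30, 35]
Extract 23: [20, 2, 10, -2, 23, 30, 35]
Extract 20: [10, 2, -2, 20, 23, 30, 35]
Extract 10: [2, -2, 10, 20, 23, 30, 35]
Extract 2: [-2, 2, 10, 20, 23, 30, 35]


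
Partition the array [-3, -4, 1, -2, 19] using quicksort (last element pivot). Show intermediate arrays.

Partition 1: pivot=19 at index 4 -> [-3, -4, 1, -2, 19]
Partition 2: pivot=-2 at index 2 -> [-3, -4, -2, 1, 19]
Partition 3: pivot=-4 at index 0 -> [-4, -3, -2, 1, 19]


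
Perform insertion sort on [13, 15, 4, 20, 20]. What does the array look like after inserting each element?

First element 13 is already 'sorted'
Insert 15: shifted 0 elements -> [13, 15, 4, 20, 20]
Insert 4: shifted 2 elements -> [4, 13, 15, 20, 20]
Insert 20: shifted 0 elements -> [4, 13, 15, 20, 20]
Insert 20: shifted 0 elements -> [4, 13, 15, 20, 20]


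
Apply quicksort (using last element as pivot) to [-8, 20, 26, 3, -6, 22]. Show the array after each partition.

Partition 1: pivot=22 at index 4 -> [-8, 20, 3, -6, 22, 26]
Partition 2: pivot=-6 at index 1 -> [-8, -6, 3, 20, 22, 26]
Partition 3: pivot=20 at index 3 -> [-8, -6, 3, 20, 22, 26]


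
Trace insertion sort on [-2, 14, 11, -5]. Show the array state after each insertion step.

First element -2 is already 'sorted'
Insert 14: shifted 0 elements -> [-2, 14, 11, -5]
Insert 11: shifted 1 elements -> [-2, 11, 14, -5]
Insert -5: shifted 3 elements -> [-5, -2, 11, 14]


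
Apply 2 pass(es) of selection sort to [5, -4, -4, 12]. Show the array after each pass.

Pass 1: Select minimum -4 at index 1, swap -> [-4, 5, -4, 12]
Pass 2: Select minimum -4 at index 2, swap -> [-4, -4, 5, 12]


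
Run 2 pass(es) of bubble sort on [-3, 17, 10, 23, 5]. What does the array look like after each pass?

After pass 1: [-3, 10, 17, 5, 23] (2 swaps)
After pass 2: [-3, 10, 5, 17, 23] (1 swaps)
Total swaps: 3


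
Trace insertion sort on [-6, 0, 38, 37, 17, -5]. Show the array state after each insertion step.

First element -6 is already 'sorted'
Insert 0: shifted 0 elements -> [-6, 0, 38, 37, 17, -5]
Insert 38: shifted 0 elements -> [-6, 0, 38, 37, 17, -5]
Insert 37: shifted 1 elements -> [-6, 0, 37, 38, 17, -5]
Insert 17: shifted 2 elements -> [-6, 0, 17, 37, 38, -5]
Insert -5: shifted 4 elements -> [-6, -5, 0, 17, 37, 38]


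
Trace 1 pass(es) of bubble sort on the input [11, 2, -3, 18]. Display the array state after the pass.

After pass 1: [2, -3, 11, 18] (2 swaps)
Total swaps: 2


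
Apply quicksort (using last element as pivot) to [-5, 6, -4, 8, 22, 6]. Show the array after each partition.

Partition 1: pivot=6 at index 3 -> [-5, 6, -4, 6, 22, 8]
Partition 2: pivot=-4 at index 1 -> [-5, -4, 6, 6, 22, 8]
Partition 3: pivot=8 at index 4 -> [-5, -4, 6, 6, 8, 22]


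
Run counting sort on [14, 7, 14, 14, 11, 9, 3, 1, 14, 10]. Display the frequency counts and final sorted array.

Count array: [0, 1, 0, 1, 0, 0, 0, 1, 0, 1, 1, 1, 0, 0, 4]
(count[i] = number of elements equal to i)
Cumulative count: [0, 1, 1, 2, 2, 2, 2, 3, 3, 4, 5, 6, 6, 6, 10]
Sorted: [1, 3, 7, 9, 10, 11, 14, 14, 14, 14]


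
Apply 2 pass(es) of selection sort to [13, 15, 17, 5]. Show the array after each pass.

Pass 1: Select minimum 5 at index 3, swap -> [5, 15, 17, 13]
Pass 2: Select minimum 13 at index 3, swap -> [5, 13, 17, 15]


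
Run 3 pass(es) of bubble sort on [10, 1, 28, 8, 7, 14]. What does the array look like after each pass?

After pass 1: [1, 10, 8, 7, 14, 28] (4 swaps)
After pass 2: [1, 8, 7, 10, 14, 28] (2 swaps)
After pass 3: [1, 7, 8, 10, 14, 28] (1 swaps)
Total swaps: 7


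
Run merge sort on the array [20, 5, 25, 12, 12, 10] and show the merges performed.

Divide and conquer:
  Merge [5] + [25] -> [5, 25]
  Merge [20] + [5, 25] -> [5, 20, 25]
  Merge [12] + [10] -> [10, 12]
  Merge [12] + [10, 12] -> [10, 12, 12]
  Merge [5, 20, 25] + [10, 12, 12] -> [5, 10, 12, 12, 20, 25]


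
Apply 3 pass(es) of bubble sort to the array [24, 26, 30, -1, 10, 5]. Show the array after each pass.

After pass 1: [24, 26, -1, 10, 5, 30] (3 swaps)
After pass 2: [24, -1, 10, 5, 26, 30] (3 swaps)
After pass 3: [-1, 10, 5, 24, 26, 30] (3 swaps)
Total swaps: 9


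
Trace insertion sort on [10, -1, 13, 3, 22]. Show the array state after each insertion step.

First element 10 is already 'sorted'
Insert -1: shifted 1 elements -> [-1, 10, 13, 3, 22]
Insert 13: shifted 0 elements -> [-1, 10, 13, 3, 22]
Insert 3: shifted 2 elements -> [-1, 3, 10, 13, 22]
Insert 22: shifted 0 elements -> [-1, 3, 10, 13, 22]


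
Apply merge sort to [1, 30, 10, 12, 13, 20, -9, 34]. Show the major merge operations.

Divide and conquer:
  Merge [1] + [30] -> [1, 30]
  Merge [10] + [12] -> [10, 12]
  Merge [1, 30] + [10, 12] -> [1, 10, 12, 30]
  Merge [13] + [20] -> [13, 20]
  Merge [-9] + [34] -> [-9, 34]
  Merge [13, 20] + [-9, 34] -> [-9, 13, 20, 34]
  Merge [1, 10, 12, 30] + [-9, 13, 20, 34] -> [-9, 1, 10, 12, 13, 20, 30, 34]


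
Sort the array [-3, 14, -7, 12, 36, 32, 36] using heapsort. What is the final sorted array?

Build heap: [36, 14, 36, 12, -3, 32, -7]
Extract 36: [36, 14, 32, 12, -3, -7, 36]
Extract 36: [32, 14, -7, 12, -3, 36, 36]
Extract 32: [14, 12, -7, -3, 32, 36, 36]
Extract 14: [12, -3, -7, 14, 32, 36, 36]
Extract 12: [-3, -7, 12, 14, 32, 36, 36]
Extract -3: [-7, -3, 12, 14, 32, 36, 36]


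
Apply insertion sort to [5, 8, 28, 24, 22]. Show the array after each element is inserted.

First element 5 is already 'sorted'
Insert 8: shifted 0 elements -> [5, 8, 28, 24, 22]
Insert 28: shifted 0 elements -> [5, 8, 28, 24, 22]
Insert 24: shifted 1 elements -> [5, 8, 24, 28, 22]
Insert 22: shifted 2 elements -> [5, 8, 22, 24, 28]


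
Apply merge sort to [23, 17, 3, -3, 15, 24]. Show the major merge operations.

Divide and conquer:
  Merge [17] + [3] -> [3, 17]
  Merge [23] + [3, 17] -> [3, 17, 23]
  Merge [15] + [24] -> [15, 24]
  Merge [-3] + [15, 24] -> [-3, 15, 24]
  Merge [3, 17, 23] + [-3, 15, 24] -> [-3, 3, 15, 17, 23, 24]


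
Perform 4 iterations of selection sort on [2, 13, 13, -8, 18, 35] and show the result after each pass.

Pass 1: Select minimum -8 at index 3, swap -> [-8, 13, 13, 2, 18, 35]
Pass 2: Select minimum 2 at index 3, swap -> [-8, 2, 13, 13, 18, 35]
Pass 3: Select minimum 13 at index 2, swap -> [-8, 2, 13, 13, 18, 35]
Pass 4: Select minimum 13 at index 3, swap -> [-8, 2, 13, 13, 18, 35]


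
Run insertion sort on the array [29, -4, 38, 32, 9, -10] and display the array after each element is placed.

First element 29 is already 'sorted'
Insert -4: shifted 1 elements -> [-4, 29, 38, 32, 9, -10]
Insert 38: shifted 0 elements -> [-4, 29, 38, 32, 9, -10]
Insert 32: shifted 1 elements -> [-4, 29, 32, 38, 9, -10]
Insert 9: shifted 3 elements -> [-4, 9, 29, 32, 38, -10]
Insert -10: shifted 5 elements -> [-10, -4, 9, 29, 32, 38]


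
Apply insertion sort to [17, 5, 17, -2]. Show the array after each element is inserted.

First element 17 is already 'sorted'
Insert 5: shifted 1 elements -> [5, 17, 17, -2]
Insert 17: shifted 0 elements -> [5, 17, 17, -2]
Insert -2: shifted 3 elements -> [-2, 5, 17, 17]


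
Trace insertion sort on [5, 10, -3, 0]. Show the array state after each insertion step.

First element 5 is already 'sorted'
Insert 10: shifted 0 elements -> [5, 10, -3, 0]
Insert -3: shifted 2 elements -> [-3, 5, 10, 0]
Insert 0: shifted 2 elements -> [-3, 0, 5, 10]


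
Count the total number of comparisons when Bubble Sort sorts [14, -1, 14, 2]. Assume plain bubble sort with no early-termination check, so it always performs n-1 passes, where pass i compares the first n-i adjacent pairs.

Pass 1: compare adjacent pairs (0,1)..(2,3) = 3 comparison(s), 2 swap(s) -> [-1, 14, 2, 14]
Pass 2: compare adjacent pairs (0,1)..(1,2) = 2 comparison(s), 1 swap(s) -> [-1, 2, 14, 14]
Pass 3: compare adjacent pairs (0,1)..(0,1) = 1 comparison(s), 0 swap(s) -> [-1, 2, 14, 14]
Total comparisons: 3 + 2 + 1 = 6


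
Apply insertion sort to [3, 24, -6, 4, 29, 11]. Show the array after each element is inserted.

First element 3 is already 'sorted'
Insert 24: shifted 0 elements -> [3, 24, -6, 4, 29, 11]
Insert -6: shifted 2 elements -> [-6, 3, 24, 4, 29, 11]
Insert 4: shifted 1 elements -> [-6, 3, 4, 24, 29, 11]
Insert 29: shifted 0 elements -> [-6, 3, 4, 24, 29, 11]
Insert 11: shifted 2 elements -> [-6, 3, 4, 11, 24, 29]


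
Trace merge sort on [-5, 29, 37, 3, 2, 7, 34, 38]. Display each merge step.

Divide and conquer:
  Merge [-5] + [29] -> [-5, 29]
  Merge [37] + [3] -> [3, 37]
  Merge [-5, 29] + [3, 37] -> [-5, 3, 29, 37]
  Merge [2] + [7] -> [2, 7]
  Merge [34] + [38] -> [34, 38]
  Merge [2, 7] + [34, 38] -> [2, 7, 34, 38]
  Merge [-5, 3, 29, 37] + [2, 7, 34, 38] -> [-5, 2, 3, 7, 29, 34, 37, 38]


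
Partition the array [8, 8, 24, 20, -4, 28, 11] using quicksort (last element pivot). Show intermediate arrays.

Partition 1: pivot=11 at index 3 -> [8, 8, -4, 11, 24, 28, 20]
Partition 2: pivot=-4 at index 0 -> [-4, 8, 8, 11, 24, 28, 20]
Partition 3: pivot=8 at index 2 -> [-4, 8, 8, 11, 24, 28, 20]
Partition 4: pivot=20 at index 4 -> [-4, 8, 8, 11, 20, 28, 24]
Partition 5: pivot=24 at index 5 -> [-4, 8, 8, 11, 20, 24, 28]


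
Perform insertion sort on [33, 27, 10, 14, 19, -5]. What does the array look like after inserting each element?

First element 33 is already 'sorted'
Insert 27: shifted 1 elements -> [27, 33, 10, 14, 19, -5]
Insert 10: shifted 2 elements -> [10, 27, 33, 14, 19, -5]
Insert 14: shifted 2 elements -> [10, 14, 27, 33, 19, -5]
Insert 19: shifted 2 elements -> [10, 14, 19, 27, 33, -5]
Insert -5: shifted 5 elements -> [-5, 10, 14, 19, 27, 33]


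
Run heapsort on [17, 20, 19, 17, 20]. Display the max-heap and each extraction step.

Build heap: [20, 20, 19, 17, 17]
Extract 20: [20, 17, 19, 17, 20]
Extract 20: [19, 17, 17, 20, 20]
Extract 19: [17, 17, 19, 20, 20]
Extract 17: [17, 17, 19, 20, 20]


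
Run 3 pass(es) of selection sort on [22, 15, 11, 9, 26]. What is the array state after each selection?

Pass 1: Select minimum 9 at index 3, swap -> [9, 15, 11, 22, 26]
Pass 2: Select minimum 11 at index 2, swap -> [9, 11, 15, 22, 26]
Pass 3: Select minimum 15 at index 2, swap -> [9, 11, 15, 22, 26]


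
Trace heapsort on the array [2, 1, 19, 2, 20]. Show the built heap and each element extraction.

Build heap: [20, 2, 19, 2, 1]
Extract 20: [19, 2, 1, 2, 20]
Extract 19: [2, 2, 1, 19, 20]
Extract 2: [2, 1, 2, 19, 20]
Extract 2: [1, 2, 2, 19, 20]


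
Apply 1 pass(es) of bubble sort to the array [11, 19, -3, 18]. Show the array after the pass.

After pass 1: [11, -3, 18, 19] (2 swaps)
Total swaps: 2


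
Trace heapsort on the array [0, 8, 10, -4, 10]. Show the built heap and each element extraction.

Build heap: [10, 8, 10, -4, 0]
Extract 10: [10, 8, 0, -4, 10]
Extract 10: [8, -4, 0, 10, 10]
Extract 8: [0, -4, 8, 10, 10]
Extract 0: [-4, 0, 8, 10, 10]


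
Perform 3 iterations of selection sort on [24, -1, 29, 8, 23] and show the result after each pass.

Pass 1: Select minimum -1 at index 1, swap -> [-1, 24, 29, 8, 23]
Pass 2: Select minimum 8 at index 3, swap -> [-1, 8, 29, 24, 23]
Pass 3: Select minimum 23 at index 4, swap -> [-1, 8, 23, 24, 29]


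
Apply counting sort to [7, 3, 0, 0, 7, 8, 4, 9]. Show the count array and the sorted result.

Count array: [2, 0, 0, 1, 1, 0, 0, 2, 1, 1]
(count[i] = number of elements equal to i)
Cumulative count: [2, 2, 2, 3, 4, 4, 4, 6, 7, 8]
Sorted: [0, 0, 3, 4, 7, 7, 8, 9]


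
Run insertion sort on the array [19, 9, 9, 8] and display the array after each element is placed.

First element 19 is already 'sorted'
Insert 9: shifted 1 elements -> [9, 19, 9, 8]
Insert 9: shifted 1 elements -> [9, 9, 19, 8]
Insert 8: shifted 3 elements -> [8, 9, 9, 19]


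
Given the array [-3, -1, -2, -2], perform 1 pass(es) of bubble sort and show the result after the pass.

After pass 1: [-3, -2, -2, -1] (2 swaps)
Total swaps: 2


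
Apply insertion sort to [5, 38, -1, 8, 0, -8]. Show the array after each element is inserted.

First element 5 is already 'sorted'
Insert 38: shifted 0 elements -> [5, 38, -1, 8, 0, -8]
Insert -1: shifted 2 elements -> [-1, 5, 38, 8, 0, -8]
Insert 8: shifted 1 elements -> [-1, 5, 8, 38, 0, -8]
Insert 0: shifted 3 elements -> [-1, 0, 5, 8, 38, -8]
Insert -8: shifted 5 elements -> [-8, -1, 0, 5, 8, 38]


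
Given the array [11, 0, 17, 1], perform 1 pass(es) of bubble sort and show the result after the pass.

After pass 1: [0, 11, 1, 17] (2 swaps)
Total swaps: 2


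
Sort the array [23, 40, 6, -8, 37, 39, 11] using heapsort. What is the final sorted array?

Build heap: [40, 37, 39, -8, 23, 6, 11]
Extract 40: [39, 37, 11, -8, 23, 6, 40]
Extract 39: [37, 23, 11, -8, 6, 39, 40]
Extract 37: [23, 6, 11, -8, 37, 39, 40]
Extract 23: [11, 6, -8, 23, 37, 39, 40]
Extract 11: [6, -8, 11, 23, 37, 39, 40]
Extract 6: [-8, 6, 11, 23, 37, 39, 40]


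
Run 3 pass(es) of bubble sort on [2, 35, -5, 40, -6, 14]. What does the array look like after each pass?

After pass 1: [2, -5, 35, -6, 14, 40] (3 swaps)
After pass 2: [-5, 2, -6, 14, 35, 40] (3 swaps)
After pass 3: [-5, -6, 2, 14, 35, 40] (1 swaps)
Total swaps: 7


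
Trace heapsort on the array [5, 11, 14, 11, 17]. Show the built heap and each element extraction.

Build heap: [17, 11, 14, 5, 11]
Extract 17: [14, 11, 11, 5, 17]
Extract 14: [11, 5, 11, 14, 17]
Extract 11: [11, 5, 11, 14, 17]
Extract 11: [5, 11, 11, 14, 17]


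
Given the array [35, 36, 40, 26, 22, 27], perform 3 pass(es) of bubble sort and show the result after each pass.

After pass 1: [35, 36, 26, 22, 27, 40] (3 swaps)
After pass 2: [35, 26, 22, 27, 36, 40] (3 swaps)
After pass 3: [26, 22, 27, 35, 36, 40] (3 swaps)
Total swaps: 9


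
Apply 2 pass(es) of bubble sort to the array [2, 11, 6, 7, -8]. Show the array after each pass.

After pass 1: [2, 6, 7, -8, 11] (3 swaps)
After pass 2: [2, 6, -8, 7, 11] (1 swaps)
Total swaps: 4


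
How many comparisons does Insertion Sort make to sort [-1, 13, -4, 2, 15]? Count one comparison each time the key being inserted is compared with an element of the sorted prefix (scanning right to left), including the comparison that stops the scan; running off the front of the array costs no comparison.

Insert 13: -1 <= 13 (stop) = 1 comparison(s) -> [-1, 13, -4, 2, 15]
Insert -4: 13 > -4 (shift), -1 > -4 (shift), reached front = 2 comparison(s) -> [-4, -1, 13, 2, 15]
Insert 2: 13 > 2 (shift), -1 <= 2 (stop) = 2 comparison(s) -> [-4, -1, 2, 13, 15]
Insert 15: 13 <= 15 (stop) = 1 comparison(s) -> [-4, -1, 2, 13, 15]
Total comparisons: 1 + 2 + 2 + 1 = 6


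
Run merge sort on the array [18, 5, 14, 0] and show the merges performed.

Divide and conquer:
  Merge [18] + [5] -> [5, 18]
  Merge [14] + [0] -> [0, 14]
  Merge [5, 18] + [0, 14] -> [0, 5, 14, 18]


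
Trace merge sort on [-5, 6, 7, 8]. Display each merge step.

Divide and conquer:
  Merge [-5] + [6] -> [-5, 6]
  Merge [7] + [8] -> [7, 8]
  Merge [-5, 6] + [7, 8] -> [-5, 6, 7, 8]


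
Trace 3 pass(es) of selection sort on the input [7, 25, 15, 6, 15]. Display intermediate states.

Pass 1: Select minimum 6 at index 3, swap -> [6, 25, 15, 7, 15]
Pass 2: Select minimum 7 at index 3, swap -> [6, 7, 15, 25, 15]
Pass 3: Select minimum 15 at index 2, swap -> [6, 7, 15, 25, 15]


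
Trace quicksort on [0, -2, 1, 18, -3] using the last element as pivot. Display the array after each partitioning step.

Partition 1: pivot=-3 at index 0 -> [-3, -2, 1, 18, 0]
Partition 2: pivot=0 at index 2 -> [-3, -2, 0, 18, 1]
Partition 3: pivot=1 at index 3 -> [-3, -2, 0, 1, 18]


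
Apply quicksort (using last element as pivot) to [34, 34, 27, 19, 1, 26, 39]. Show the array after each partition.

Partition 1: pivot=39 at index 6 -> [34, 34, 27, 19, 1, 26, 39]
Partition 2: pivot=26 at index 2 -> [19, 1, 26, 34, 34, 27, 39]
Partition 3: pivot=1 at index 0 -> [1, 19, 26, 34, 34, 27, 39]
Partition 4: pivot=27 at index 3 -> [1, 19, 26, 27, 34, 34, 39]
Partition 5: pivot=34 at index 5 -> [1, 19, 26, 27, 34, 34, 39]


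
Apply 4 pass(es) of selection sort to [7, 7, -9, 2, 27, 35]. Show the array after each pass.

Pass 1: Select minimum -9 at index 2, swap -> [-9, 7, 7, 2, 27, 35]
Pass 2: Select minimum 2 at index 3, swap -> [-9, 2, 7, 7, 27, 35]
Pass 3: Select minimum 7 at index 2, swap -> [-9, 2, 7, 7, 27, 35]
Pass 4: Select minimum 7 at index 3, swap -> [-9, 2, 7, 7, 27, 35]


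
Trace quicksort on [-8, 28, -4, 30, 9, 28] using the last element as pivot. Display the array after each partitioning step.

Partition 1: pivot=28 at index 4 -> [-8, 28, -4, 9, 28, 30]
Partition 2: pivot=9 at index 2 -> [-8, -4, 9, 28, 28, 30]
Partition 3: pivot=-4 at index 1 -> [-8, -4, 9, 28, 28, 30]


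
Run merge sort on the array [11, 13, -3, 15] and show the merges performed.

Divide and conquer:
  Merge [11] + [13] -> [11, 13]
  Merge [-3] + [15] -> [-3, 15]
  Merge [11, 13] + [-3, 15] -> [-3, 11, 13, 15]


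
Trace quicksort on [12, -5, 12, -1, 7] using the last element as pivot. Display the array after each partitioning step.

Partition 1: pivot=7 at index 2 -> [-5, -1, 7, 12, 12]
Partition 2: pivot=-1 at index 1 -> [-5, -1, 7, 12, 12]
Partition 3: pivot=12 at index 4 -> [-5, -1, 7, 12, 12]


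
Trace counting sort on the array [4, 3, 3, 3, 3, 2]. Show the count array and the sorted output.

Count array: [0, 0, 1, 4, 1]
(count[i] = number of elements equal to i)
Cumulative count: [0, 0, 1, 5, 6]
Sorted: [2, 3, 3, 3, 3, 4]


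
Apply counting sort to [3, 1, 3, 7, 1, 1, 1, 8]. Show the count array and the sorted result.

Count array: [0, 4, 0, 2, 0, 0, 0, 1, 1]
(count[i] = number of elements equal to i)
Cumulative count: [0, 4, 4, 6, 6, 6, 6, 7, 8]
Sorted: [1, 1, 1, 1, 3, 3, 7, 8]


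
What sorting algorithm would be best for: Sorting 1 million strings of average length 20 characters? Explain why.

Best choice: MSD radix sort or Mergesort
Reason: MSD radix sort is a non-comparison sort that buckets the strings by successive character positions, running in time proportional to the total number of characters examined rather than O(n log n) string comparisons; mergesort is a stable O(n log n)-comparison alternative that works for arbitrary variable-length keys


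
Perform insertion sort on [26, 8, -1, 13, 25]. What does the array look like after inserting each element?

First element 26 is already 'sorted'
Insert 8: shifted 1 elements -> [8, 26, -1, 13, 25]
Insert -1: shifted 2 elements -> [-1, 8, 26, 13, 25]
Insert 13: shifted 1 elements -> [-1, 8, 13, 26, 25]
Insert 25: shifted 1 elements -> [-1, 8, 13, 25, 26]


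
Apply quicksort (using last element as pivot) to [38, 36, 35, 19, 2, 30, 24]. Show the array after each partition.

Partition 1: pivot=24 at index 2 -> [19, 2, 24, 38, 36, 30, 35]
Partition 2: pivot=2 at index 0 -> [2, 19, 24, 38, 36, 30, 35]
Partition 3: pivot=35 at index 4 -> [2, 19, 24, 30, 35, 38, 36]
Partition 4: pivot=36 at index 5 -> [2, 19, 24, 30, 35, 36, 38]


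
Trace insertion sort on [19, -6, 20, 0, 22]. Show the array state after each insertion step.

First element 19 is already 'sorted'
Insert -6: shifted 1 elements -> [-6, 19, 20, 0, 22]
Insert 20: shifted 0 elements -> [-6, 19, 20, 0, 22]
Insert 0: shifted 2 elements -> [-6, 0, 19, 20, 22]
Insert 22: shifted 0 elements -> [-6, 0, 19, 20, 22]


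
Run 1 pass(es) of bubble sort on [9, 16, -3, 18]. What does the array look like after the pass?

After pass 1: [9, -3, 16, 18] (1 swaps)
Total swaps: 1


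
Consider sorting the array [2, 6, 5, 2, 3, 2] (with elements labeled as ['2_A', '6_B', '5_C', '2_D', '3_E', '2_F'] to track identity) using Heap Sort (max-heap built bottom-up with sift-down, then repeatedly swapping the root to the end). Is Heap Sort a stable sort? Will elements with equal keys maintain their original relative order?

Trace Heap Sort on the labeled array (the key is the number; the letter only tracks identity):
  Build max-heap: [6_B, 3_E, 5_C, 2_D, 2_A, 2_F]
  Swap root 6_B to index 5, re-heapify first 5 -> [5_C, 3_E, 2_F, 2_D, 2_A, 6_B]
  Swap root 5_C to index 4, re-heapify first 4 -> [3_E, 2_A, 2_F, 2_D, 5_C, 6_B]
  Swap root 3_E to index 3, re-heapify first 3 -> [2_D, 2_A, 2_F, 3_E, 5_C, 6_B]
  Swap root 2_D to index 2, re-heapify first 2 -> [2_F, 2_A, 2_D, 3_E, 5_C, 6_B]
  Swap root 2_F to index 1, re-heapify first 1 -> [2_A, 2_F, 2_D, 3_E, 5_C, 6_B]
Final order: [2_A, 2_F, 2_D, 3_E, 5_C, 6_B]
Equal keys:
  value 2: originally 2_A, 2_D, 2_F; after sorting 2_A, 2_F, 2_D -> order changed
Equal keys were reordered, so Heap Sort is not stable: heap construction and root-to-end swaps move elements without regard to the original order of equal keys. (One such input is enough; an unstable sort may happen to preserve order on other inputs, but it gives no guarantee.)
Answer: Not stable


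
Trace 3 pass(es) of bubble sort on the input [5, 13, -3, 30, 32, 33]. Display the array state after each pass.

After pass 1: [5, -3, 13, 30, 32, 33] (1 swaps)
After pass 2: [-3, 5, 13, 30, 32, 33] (1 swaps)
After pass 3: [-3, 5, 13, 30, 32, 33] (0 swaps)
Total swaps: 2


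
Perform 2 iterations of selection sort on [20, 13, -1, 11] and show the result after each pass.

Pass 1: Select minimum -1 at index 2, swap -> [-1, 13, 20, 11]
Pass 2: Select minimum 11 at index 3, swap -> [-1, 11, 20, 13]


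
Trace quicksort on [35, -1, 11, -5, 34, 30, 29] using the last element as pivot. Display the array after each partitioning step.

Partition 1: pivot=29 at index 3 -> [-1, 11, -5, 29, 34, 30, 35]
Partition 2: pivot=-5 at index 0 -> [-5, 11, -1, 29, 34, 30, 35]
Partition 3: pivot=-1 at index 1 -> [-5, -1, 11, 29, 34, 30, 35]
Partition 4: pivot=35 at index 6 -> [-5, -1, 11, 29, 34, 30, 35]
Partition 5: pivot=30 at index 4 -> [-5, -1, 11, 29, 30, 34, 35]


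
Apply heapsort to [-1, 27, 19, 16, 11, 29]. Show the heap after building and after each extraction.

Build heap: [29, 27, 19, 16, 11, -1]
Extract 29: [27, 16, 19, -1, 11, 29]
Extract 27: [19, 16, 11, -1, 27, 29]
Extract 19: [16, -1, 11, 19, 27, 29]
Extract 16: [11, -1, 16, 19, 27, 29]
Extract 11: [-1, 11, 16, 19, 27, 29]


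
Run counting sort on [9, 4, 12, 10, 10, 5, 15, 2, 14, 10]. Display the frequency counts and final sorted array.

Count array: [0, 0, 1, 0, 1, 1, 0, 0, 0, 1, 3, 0, 1, 0, 1, 1]
(count[i] = number of elements equal to i)
Cumulative count: [0, 0, 1, 1, 2, 3, 3, 3, 3, 4, 7, 7, 8, 8, 9, 10]
Sorted: [2, 4, 5, 9, 10, 10, 10, 12, 14, 15]


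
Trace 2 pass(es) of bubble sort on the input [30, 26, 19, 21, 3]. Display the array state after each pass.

After pass 1: [26, 19, 21, 3, 30] (4 swaps)
After pass 2: [19, 21, 3, 26, 30] (3 swaps)
Total swaps: 7


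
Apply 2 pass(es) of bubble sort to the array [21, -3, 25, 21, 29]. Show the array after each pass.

After pass 1: [-3, 21, 21, 25, 29] (2 swaps)
After pass 2: [-3, 21, 21, 25, 29] (0 swaps)
Total swaps: 2


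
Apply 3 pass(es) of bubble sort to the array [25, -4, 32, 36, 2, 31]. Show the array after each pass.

After pass 1: [-4, 25, 32, 2, 31, 36] (3 swaps)
After pass 2: [-4, 25, 2, 31, 32, 36] (2 swaps)
After pass 3: [-4, 2, 25, 31, 32, 36] (1 swaps)
Total swaps: 6


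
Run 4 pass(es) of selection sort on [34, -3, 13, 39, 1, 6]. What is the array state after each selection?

Pass 1: Select minimum -3 at index 1, swap -> [-3, 34, 13, 39, 1, 6]
Pass 2: Select minimum 1 at index 4, swap -> [-3, 1, 13, 39, 34, 6]
Pass 3: Select minimum 6 at index 5, swap -> [-3, 1, 6, 39, 34, 13]
Pass 4: Select minimum 13 at index 5, swap -> [-3, 1, 6, 13, 34, 39]


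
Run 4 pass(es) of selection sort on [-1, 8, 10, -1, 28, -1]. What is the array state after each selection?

Pass 1: Select minimum -1 at index 0, swap -> [-1, 8, 10, -1, 28, -1]
Pass 2: Select minimum -1 at index 3, swap -> [-1, -1, 10, 8, 28, -1]
Pass 3: Select minimum -1 at index 5, swap -> [-1, -1, -1, 8, 28, 10]
Pass 4: Select minimum 8 at index 3, swap -> [-1, -1, -1, 8, 28, 10]


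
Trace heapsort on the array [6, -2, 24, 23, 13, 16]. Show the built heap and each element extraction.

Build heap: [24, 23, 16, -2, 13, 6]
Extract 24: [23, 13, 16, -2, 6, 24]
Extract 23: [16, 13, 6, -2, 23, 24]
Extract 16: [13, -2, 6, 16, 23, 24]
Extract 13: [6, -2, 13, 16, 23, 24]
Extract 6: [-2, 6, 13, 16, 23, 24]


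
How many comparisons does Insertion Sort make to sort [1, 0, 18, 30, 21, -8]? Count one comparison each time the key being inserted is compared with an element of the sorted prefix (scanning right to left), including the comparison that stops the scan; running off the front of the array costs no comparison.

Insert 0: 1 > 0 (shift), reached front = 1 comparison(s) -> [0, 1, 18, 30, 21, -8]
Insert 18: 1 <= 18 (stop) = 1 comparison(s) -> [0, 1, 18, 30, 21, -8]
Insert 30: 18 <= 30 (stop) = 1 comparison(s) -> [0, 1, 18, 30, 21, -8]
Insert 21: 30 > 21 (shift), 18 <= 21 (stop) = 2 comparison(s) -> [0, 1, 18, 21, 30, -8]
Insert -8: 30 > -8 (shift), 21 > -8 (shift), 18 > -8 (shift), 1 > -8 (shift), 0 > -8 (shift), reached front = 5 comparison(s) -> [-8, 0, 1, 18, 21, 30]
Total comparisons: 1 + 1 + 1 + 2 + 5 = 10


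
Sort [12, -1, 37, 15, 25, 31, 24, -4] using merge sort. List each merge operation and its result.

Divide and conquer:
  Merge [12] + [-1] -> [-1, 12]
  Merge [37] + [15] -> [15, 37]
  Merge [-1, 12] + [15, 37] -> [-1, 12, 15, 37]
  Merge [25] + [31] -> [25, 31]
  Merge [24] + [-4] -> [-4, 24]
  Merge [25, 31] + [-4, 24] -> [-4, 24, 25, 31]
  Merge [-1, 12, 15, 37] + [-4, 24, 25, 31] -> [-4, -1, 12, 15, 24, 25, 31, 37]


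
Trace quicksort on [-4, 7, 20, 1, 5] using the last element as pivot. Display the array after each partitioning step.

Partition 1: pivot=5 at index 2 -> [-4, 1, 5, 7, 20]
Partition 2: pivot=1 at index 1 -> [-4, 1, 5, 7, 20]
Partition 3: pivot=20 at index 4 -> [-4, 1, 5, 7, 20]


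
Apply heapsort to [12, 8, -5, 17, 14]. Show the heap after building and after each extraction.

Build heap: [17, 14, -5, 8, 12]
Extract 17: [14, 12, -5, 8, 17]
Extract 14: [12, 8, -5, 14, 17]
Extract 12: [8, -5, 12, 14, 17]
Extract 8: [-5, 8, 12, 14, 17]


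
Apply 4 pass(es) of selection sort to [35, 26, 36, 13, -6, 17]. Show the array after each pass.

Pass 1: Select minimum -6 at index 4, swap -> [-6, 26, 36, 13, 35, 17]
Pass 2: Select minimum 13 at index 3, swap -> [-6, 13, 36, 26, 35, 17]
Pass 3: Select minimum 17 at index 5, swap -> [-6, 13, 17, 26, 35, 36]
Pass 4: Select minimum 26 at index 3, swap -> [-6, 13, 17, 26, 35, 36]
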